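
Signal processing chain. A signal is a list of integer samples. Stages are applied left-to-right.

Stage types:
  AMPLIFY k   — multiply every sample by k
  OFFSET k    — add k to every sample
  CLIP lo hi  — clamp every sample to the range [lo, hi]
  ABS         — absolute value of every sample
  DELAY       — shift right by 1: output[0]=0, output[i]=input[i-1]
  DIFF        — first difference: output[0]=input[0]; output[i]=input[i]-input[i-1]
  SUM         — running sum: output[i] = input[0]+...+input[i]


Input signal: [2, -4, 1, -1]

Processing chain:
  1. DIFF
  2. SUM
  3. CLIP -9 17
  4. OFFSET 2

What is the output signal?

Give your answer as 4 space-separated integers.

Input: [2, -4, 1, -1]
Stage 1 (DIFF): s[0]=2, -4-2=-6, 1--4=5, -1-1=-2 -> [2, -6, 5, -2]
Stage 2 (SUM): sum[0..0]=2, sum[0..1]=-4, sum[0..2]=1, sum[0..3]=-1 -> [2, -4, 1, -1]
Stage 3 (CLIP -9 17): clip(2,-9,17)=2, clip(-4,-9,17)=-4, clip(1,-9,17)=1, clip(-1,-9,17)=-1 -> [2, -4, 1, -1]
Stage 4 (OFFSET 2): 2+2=4, -4+2=-2, 1+2=3, -1+2=1 -> [4, -2, 3, 1]

Answer: 4 -2 3 1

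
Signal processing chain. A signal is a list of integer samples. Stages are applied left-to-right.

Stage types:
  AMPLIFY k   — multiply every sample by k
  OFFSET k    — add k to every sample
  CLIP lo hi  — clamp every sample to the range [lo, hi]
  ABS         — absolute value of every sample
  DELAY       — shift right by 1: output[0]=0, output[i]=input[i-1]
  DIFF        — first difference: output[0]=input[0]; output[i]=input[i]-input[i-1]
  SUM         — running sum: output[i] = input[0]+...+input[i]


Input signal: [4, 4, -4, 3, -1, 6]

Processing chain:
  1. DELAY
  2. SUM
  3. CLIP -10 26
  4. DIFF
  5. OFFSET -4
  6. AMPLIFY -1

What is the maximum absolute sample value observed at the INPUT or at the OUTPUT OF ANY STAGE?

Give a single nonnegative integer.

Answer: 8

Derivation:
Input: [4, 4, -4, 3, -1, 6] (max |s|=6)
Stage 1 (DELAY): [0, 4, 4, -4, 3, -1] = [0, 4, 4, -4, 3, -1] -> [0, 4, 4, -4, 3, -1] (max |s|=4)
Stage 2 (SUM): sum[0..0]=0, sum[0..1]=4, sum[0..2]=8, sum[0..3]=4, sum[0..4]=7, sum[0..5]=6 -> [0, 4, 8, 4, 7, 6] (max |s|=8)
Stage 3 (CLIP -10 26): clip(0,-10,26)=0, clip(4,-10,26)=4, clip(8,-10,26)=8, clip(4,-10,26)=4, clip(7,-10,26)=7, clip(6,-10,26)=6 -> [0, 4, 8, 4, 7, 6] (max |s|=8)
Stage 4 (DIFF): s[0]=0, 4-0=4, 8-4=4, 4-8=-4, 7-4=3, 6-7=-1 -> [0, 4, 4, -4, 3, -1] (max |s|=4)
Stage 5 (OFFSET -4): 0+-4=-4, 4+-4=0, 4+-4=0, -4+-4=-8, 3+-4=-1, -1+-4=-5 -> [-4, 0, 0, -8, -1, -5] (max |s|=8)
Stage 6 (AMPLIFY -1): -4*-1=4, 0*-1=0, 0*-1=0, -8*-1=8, -1*-1=1, -5*-1=5 -> [4, 0, 0, 8, 1, 5] (max |s|=8)
Overall max amplitude: 8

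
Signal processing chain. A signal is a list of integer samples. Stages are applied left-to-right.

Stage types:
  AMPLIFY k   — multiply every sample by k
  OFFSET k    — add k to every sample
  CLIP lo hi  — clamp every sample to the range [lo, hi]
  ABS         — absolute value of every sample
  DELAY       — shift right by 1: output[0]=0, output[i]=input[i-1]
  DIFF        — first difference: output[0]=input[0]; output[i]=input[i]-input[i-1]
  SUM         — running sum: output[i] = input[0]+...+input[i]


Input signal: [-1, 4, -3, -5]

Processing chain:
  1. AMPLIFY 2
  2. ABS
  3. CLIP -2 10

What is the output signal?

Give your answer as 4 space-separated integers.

Answer: 2 8 6 10

Derivation:
Input: [-1, 4, -3, -5]
Stage 1 (AMPLIFY 2): -1*2=-2, 4*2=8, -3*2=-6, -5*2=-10 -> [-2, 8, -6, -10]
Stage 2 (ABS): |-2|=2, |8|=8, |-6|=6, |-10|=10 -> [2, 8, 6, 10]
Stage 3 (CLIP -2 10): clip(2,-2,10)=2, clip(8,-2,10)=8, clip(6,-2,10)=6, clip(10,-2,10)=10 -> [2, 8, 6, 10]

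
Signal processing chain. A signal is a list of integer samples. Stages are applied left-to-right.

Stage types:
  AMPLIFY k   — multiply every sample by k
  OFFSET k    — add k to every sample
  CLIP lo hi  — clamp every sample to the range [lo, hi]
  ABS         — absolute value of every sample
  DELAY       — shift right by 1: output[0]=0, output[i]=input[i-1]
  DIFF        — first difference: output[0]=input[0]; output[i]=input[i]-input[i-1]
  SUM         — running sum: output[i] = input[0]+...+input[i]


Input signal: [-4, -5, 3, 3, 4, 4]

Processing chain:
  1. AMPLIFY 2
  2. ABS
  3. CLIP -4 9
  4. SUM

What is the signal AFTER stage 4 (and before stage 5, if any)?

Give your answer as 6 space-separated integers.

Answer: 8 17 23 29 37 45

Derivation:
Input: [-4, -5, 3, 3, 4, 4]
Stage 1 (AMPLIFY 2): -4*2=-8, -5*2=-10, 3*2=6, 3*2=6, 4*2=8, 4*2=8 -> [-8, -10, 6, 6, 8, 8]
Stage 2 (ABS): |-8|=8, |-10|=10, |6|=6, |6|=6, |8|=8, |8|=8 -> [8, 10, 6, 6, 8, 8]
Stage 3 (CLIP -4 9): clip(8,-4,9)=8, clip(10,-4,9)=9, clip(6,-4,9)=6, clip(6,-4,9)=6, clip(8,-4,9)=8, clip(8,-4,9)=8 -> [8, 9, 6, 6, 8, 8]
Stage 4 (SUM): sum[0..0]=8, sum[0..1]=17, sum[0..2]=23, sum[0..3]=29, sum[0..4]=37, sum[0..5]=45 -> [8, 17, 23, 29, 37, 45]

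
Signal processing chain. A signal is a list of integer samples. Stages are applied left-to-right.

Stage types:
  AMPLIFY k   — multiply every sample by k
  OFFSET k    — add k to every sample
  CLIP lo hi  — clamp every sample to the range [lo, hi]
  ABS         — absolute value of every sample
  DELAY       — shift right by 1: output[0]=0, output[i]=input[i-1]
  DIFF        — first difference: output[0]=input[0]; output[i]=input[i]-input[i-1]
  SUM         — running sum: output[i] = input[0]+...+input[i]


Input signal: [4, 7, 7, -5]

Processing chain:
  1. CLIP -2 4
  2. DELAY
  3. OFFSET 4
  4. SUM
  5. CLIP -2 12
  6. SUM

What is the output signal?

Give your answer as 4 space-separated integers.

Answer: 4 16 28 40

Derivation:
Input: [4, 7, 7, -5]
Stage 1 (CLIP -2 4): clip(4,-2,4)=4, clip(7,-2,4)=4, clip(7,-2,4)=4, clip(-5,-2,4)=-2 -> [4, 4, 4, -2]
Stage 2 (DELAY): [0, 4, 4, 4] = [0, 4, 4, 4] -> [0, 4, 4, 4]
Stage 3 (OFFSET 4): 0+4=4, 4+4=8, 4+4=8, 4+4=8 -> [4, 8, 8, 8]
Stage 4 (SUM): sum[0..0]=4, sum[0..1]=12, sum[0..2]=20, sum[0..3]=28 -> [4, 12, 20, 28]
Stage 5 (CLIP -2 12): clip(4,-2,12)=4, clip(12,-2,12)=12, clip(20,-2,12)=12, clip(28,-2,12)=12 -> [4, 12, 12, 12]
Stage 6 (SUM): sum[0..0]=4, sum[0..1]=16, sum[0..2]=28, sum[0..3]=40 -> [4, 16, 28, 40]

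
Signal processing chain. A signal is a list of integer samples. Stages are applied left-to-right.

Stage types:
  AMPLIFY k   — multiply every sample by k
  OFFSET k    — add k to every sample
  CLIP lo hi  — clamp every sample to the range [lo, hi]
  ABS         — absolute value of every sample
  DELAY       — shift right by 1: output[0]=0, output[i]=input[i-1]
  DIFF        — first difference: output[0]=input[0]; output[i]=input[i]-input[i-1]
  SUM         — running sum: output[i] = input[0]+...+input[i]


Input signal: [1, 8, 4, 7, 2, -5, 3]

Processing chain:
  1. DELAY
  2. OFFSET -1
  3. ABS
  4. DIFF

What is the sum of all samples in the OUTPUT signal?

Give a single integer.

Answer: 6

Derivation:
Input: [1, 8, 4, 7, 2, -5, 3]
Stage 1 (DELAY): [0, 1, 8, 4, 7, 2, -5] = [0, 1, 8, 4, 7, 2, -5] -> [0, 1, 8, 4, 7, 2, -5]
Stage 2 (OFFSET -1): 0+-1=-1, 1+-1=0, 8+-1=7, 4+-1=3, 7+-1=6, 2+-1=1, -5+-1=-6 -> [-1, 0, 7, 3, 6, 1, -6]
Stage 3 (ABS): |-1|=1, |0|=0, |7|=7, |3|=3, |6|=6, |1|=1, |-6|=6 -> [1, 0, 7, 3, 6, 1, 6]
Stage 4 (DIFF): s[0]=1, 0-1=-1, 7-0=7, 3-7=-4, 6-3=3, 1-6=-5, 6-1=5 -> [1, -1, 7, -4, 3, -5, 5]
Output sum: 6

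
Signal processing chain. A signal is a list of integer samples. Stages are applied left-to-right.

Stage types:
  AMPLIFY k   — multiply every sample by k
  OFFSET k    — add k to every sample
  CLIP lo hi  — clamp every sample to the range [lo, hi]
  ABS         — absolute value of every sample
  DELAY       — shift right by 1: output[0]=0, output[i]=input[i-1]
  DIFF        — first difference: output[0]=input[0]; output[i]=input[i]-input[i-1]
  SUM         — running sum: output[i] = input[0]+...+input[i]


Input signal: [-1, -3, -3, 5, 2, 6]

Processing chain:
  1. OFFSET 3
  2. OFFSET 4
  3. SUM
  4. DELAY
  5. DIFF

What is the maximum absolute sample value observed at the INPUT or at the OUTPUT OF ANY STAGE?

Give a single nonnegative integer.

Answer: 48

Derivation:
Input: [-1, -3, -3, 5, 2, 6] (max |s|=6)
Stage 1 (OFFSET 3): -1+3=2, -3+3=0, -3+3=0, 5+3=8, 2+3=5, 6+3=9 -> [2, 0, 0, 8, 5, 9] (max |s|=9)
Stage 2 (OFFSET 4): 2+4=6, 0+4=4, 0+4=4, 8+4=12, 5+4=9, 9+4=13 -> [6, 4, 4, 12, 9, 13] (max |s|=13)
Stage 3 (SUM): sum[0..0]=6, sum[0..1]=10, sum[0..2]=14, sum[0..3]=26, sum[0..4]=35, sum[0..5]=48 -> [6, 10, 14, 26, 35, 48] (max |s|=48)
Stage 4 (DELAY): [0, 6, 10, 14, 26, 35] = [0, 6, 10, 14, 26, 35] -> [0, 6, 10, 14, 26, 35] (max |s|=35)
Stage 5 (DIFF): s[0]=0, 6-0=6, 10-6=4, 14-10=4, 26-14=12, 35-26=9 -> [0, 6, 4, 4, 12, 9] (max |s|=12)
Overall max amplitude: 48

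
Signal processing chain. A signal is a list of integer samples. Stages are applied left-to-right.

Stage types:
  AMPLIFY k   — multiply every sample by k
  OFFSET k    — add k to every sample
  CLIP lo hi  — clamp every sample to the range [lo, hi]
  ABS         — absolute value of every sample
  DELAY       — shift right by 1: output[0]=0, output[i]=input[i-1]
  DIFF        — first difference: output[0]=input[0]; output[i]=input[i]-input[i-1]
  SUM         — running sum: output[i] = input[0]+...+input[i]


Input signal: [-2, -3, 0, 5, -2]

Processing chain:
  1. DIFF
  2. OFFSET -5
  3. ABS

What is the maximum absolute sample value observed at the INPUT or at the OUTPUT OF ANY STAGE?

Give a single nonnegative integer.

Answer: 12

Derivation:
Input: [-2, -3, 0, 5, -2] (max |s|=5)
Stage 1 (DIFF): s[0]=-2, -3--2=-1, 0--3=3, 5-0=5, -2-5=-7 -> [-2, -1, 3, 5, -7] (max |s|=7)
Stage 2 (OFFSET -5): -2+-5=-7, -1+-5=-6, 3+-5=-2, 5+-5=0, -7+-5=-12 -> [-7, -6, -2, 0, -12] (max |s|=12)
Stage 3 (ABS): |-7|=7, |-6|=6, |-2|=2, |0|=0, |-12|=12 -> [7, 6, 2, 0, 12] (max |s|=12)
Overall max amplitude: 12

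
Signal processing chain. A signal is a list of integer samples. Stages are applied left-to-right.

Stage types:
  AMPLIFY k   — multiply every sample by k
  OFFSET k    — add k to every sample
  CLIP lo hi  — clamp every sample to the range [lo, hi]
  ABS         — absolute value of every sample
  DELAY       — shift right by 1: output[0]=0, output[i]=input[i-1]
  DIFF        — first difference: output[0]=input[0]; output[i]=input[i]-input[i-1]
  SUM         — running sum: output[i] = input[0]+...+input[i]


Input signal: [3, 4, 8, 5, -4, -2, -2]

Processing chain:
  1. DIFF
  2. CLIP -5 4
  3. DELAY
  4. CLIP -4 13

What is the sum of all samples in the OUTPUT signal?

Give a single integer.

Answer: 3

Derivation:
Input: [3, 4, 8, 5, -4, -2, -2]
Stage 1 (DIFF): s[0]=3, 4-3=1, 8-4=4, 5-8=-3, -4-5=-9, -2--4=2, -2--2=0 -> [3, 1, 4, -3, -9, 2, 0]
Stage 2 (CLIP -5 4): clip(3,-5,4)=3, clip(1,-5,4)=1, clip(4,-5,4)=4, clip(-3,-5,4)=-3, clip(-9,-5,4)=-5, clip(2,-5,4)=2, clip(0,-5,4)=0 -> [3, 1, 4, -3, -5, 2, 0]
Stage 3 (DELAY): [0, 3, 1, 4, -3, -5, 2] = [0, 3, 1, 4, -3, -5, 2] -> [0, 3, 1, 4, -3, -5, 2]
Stage 4 (CLIP -4 13): clip(0,-4,13)=0, clip(3,-4,13)=3, clip(1,-4,13)=1, clip(4,-4,13)=4, clip(-3,-4,13)=-3, clip(-5,-4,13)=-4, clip(2,-4,13)=2 -> [0, 3, 1, 4, -3, -4, 2]
Output sum: 3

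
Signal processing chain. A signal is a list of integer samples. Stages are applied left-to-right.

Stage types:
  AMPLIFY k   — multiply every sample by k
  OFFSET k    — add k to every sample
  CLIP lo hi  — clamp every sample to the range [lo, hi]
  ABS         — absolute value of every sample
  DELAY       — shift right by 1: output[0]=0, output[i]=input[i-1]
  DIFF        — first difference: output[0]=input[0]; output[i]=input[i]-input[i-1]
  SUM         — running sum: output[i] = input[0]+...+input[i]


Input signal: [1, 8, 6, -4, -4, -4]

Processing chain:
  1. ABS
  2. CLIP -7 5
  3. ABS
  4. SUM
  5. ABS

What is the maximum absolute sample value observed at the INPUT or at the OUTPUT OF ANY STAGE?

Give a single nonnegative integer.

Input: [1, 8, 6, -4, -4, -4] (max |s|=8)
Stage 1 (ABS): |1|=1, |8|=8, |6|=6, |-4|=4, |-4|=4, |-4|=4 -> [1, 8, 6, 4, 4, 4] (max |s|=8)
Stage 2 (CLIP -7 5): clip(1,-7,5)=1, clip(8,-7,5)=5, clip(6,-7,5)=5, clip(4,-7,5)=4, clip(4,-7,5)=4, clip(4,-7,5)=4 -> [1, 5, 5, 4, 4, 4] (max |s|=5)
Stage 3 (ABS): |1|=1, |5|=5, |5|=5, |4|=4, |4|=4, |4|=4 -> [1, 5, 5, 4, 4, 4] (max |s|=5)
Stage 4 (SUM): sum[0..0]=1, sum[0..1]=6, sum[0..2]=11, sum[0..3]=15, sum[0..4]=19, sum[0..5]=23 -> [1, 6, 11, 15, 19, 23] (max |s|=23)
Stage 5 (ABS): |1|=1, |6|=6, |11|=11, |15|=15, |19|=19, |23|=23 -> [1, 6, 11, 15, 19, 23] (max |s|=23)
Overall max amplitude: 23

Answer: 23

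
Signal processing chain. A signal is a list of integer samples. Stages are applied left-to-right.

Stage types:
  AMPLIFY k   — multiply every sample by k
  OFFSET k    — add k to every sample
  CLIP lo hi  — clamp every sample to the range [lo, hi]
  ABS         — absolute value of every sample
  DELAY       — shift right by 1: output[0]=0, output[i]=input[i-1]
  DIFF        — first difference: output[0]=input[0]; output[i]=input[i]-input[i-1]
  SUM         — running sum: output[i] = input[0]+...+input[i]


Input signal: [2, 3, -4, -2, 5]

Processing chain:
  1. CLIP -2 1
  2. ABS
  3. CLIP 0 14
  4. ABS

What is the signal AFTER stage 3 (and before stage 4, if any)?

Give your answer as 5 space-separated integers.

Input: [2, 3, -4, -2, 5]
Stage 1 (CLIP -2 1): clip(2,-2,1)=1, clip(3,-2,1)=1, clip(-4,-2,1)=-2, clip(-2,-2,1)=-2, clip(5,-2,1)=1 -> [1, 1, -2, -2, 1]
Stage 2 (ABS): |1|=1, |1|=1, |-2|=2, |-2|=2, |1|=1 -> [1, 1, 2, 2, 1]
Stage 3 (CLIP 0 14): clip(1,0,14)=1, clip(1,0,14)=1, clip(2,0,14)=2, clip(2,0,14)=2, clip(1,0,14)=1 -> [1, 1, 2, 2, 1]

Answer: 1 1 2 2 1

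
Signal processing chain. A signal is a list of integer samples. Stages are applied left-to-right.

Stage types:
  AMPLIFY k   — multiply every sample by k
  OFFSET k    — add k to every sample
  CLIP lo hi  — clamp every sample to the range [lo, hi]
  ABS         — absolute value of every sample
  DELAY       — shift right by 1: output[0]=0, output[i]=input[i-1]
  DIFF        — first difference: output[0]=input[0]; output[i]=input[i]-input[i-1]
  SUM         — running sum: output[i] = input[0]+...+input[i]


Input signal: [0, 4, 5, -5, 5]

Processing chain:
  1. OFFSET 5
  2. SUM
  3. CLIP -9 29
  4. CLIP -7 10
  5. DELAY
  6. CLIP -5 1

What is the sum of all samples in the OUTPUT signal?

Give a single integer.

Input: [0, 4, 5, -5, 5]
Stage 1 (OFFSET 5): 0+5=5, 4+5=9, 5+5=10, -5+5=0, 5+5=10 -> [5, 9, 10, 0, 10]
Stage 2 (SUM): sum[0..0]=5, sum[0..1]=14, sum[0..2]=24, sum[0..3]=24, sum[0..4]=34 -> [5, 14, 24, 24, 34]
Stage 3 (CLIP -9 29): clip(5,-9,29)=5, clip(14,-9,29)=14, clip(24,-9,29)=24, clip(24,-9,29)=24, clip(34,-9,29)=29 -> [5, 14, 24, 24, 29]
Stage 4 (CLIP -7 10): clip(5,-7,10)=5, clip(14,-7,10)=10, clip(24,-7,10)=10, clip(24,-7,10)=10, clip(29,-7,10)=10 -> [5, 10, 10, 10, 10]
Stage 5 (DELAY): [0, 5, 10, 10, 10] = [0, 5, 10, 10, 10] -> [0, 5, 10, 10, 10]
Stage 6 (CLIP -5 1): clip(0,-5,1)=0, clip(5,-5,1)=1, clip(10,-5,1)=1, clip(10,-5,1)=1, clip(10,-5,1)=1 -> [0, 1, 1, 1, 1]
Output sum: 4

Answer: 4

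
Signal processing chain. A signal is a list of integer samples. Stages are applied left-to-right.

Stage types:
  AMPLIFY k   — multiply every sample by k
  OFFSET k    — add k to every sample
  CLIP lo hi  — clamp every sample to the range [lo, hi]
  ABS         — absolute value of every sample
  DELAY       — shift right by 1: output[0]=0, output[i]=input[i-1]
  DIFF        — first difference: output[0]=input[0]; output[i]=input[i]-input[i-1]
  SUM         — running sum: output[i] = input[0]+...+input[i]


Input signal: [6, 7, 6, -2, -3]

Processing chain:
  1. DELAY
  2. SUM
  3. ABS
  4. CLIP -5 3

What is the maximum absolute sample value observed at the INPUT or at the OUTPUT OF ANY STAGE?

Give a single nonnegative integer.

Input: [6, 7, 6, -2, -3] (max |s|=7)
Stage 1 (DELAY): [0, 6, 7, 6, -2] = [0, 6, 7, 6, -2] -> [0, 6, 7, 6, -2] (max |s|=7)
Stage 2 (SUM): sum[0..0]=0, sum[0..1]=6, sum[0..2]=13, sum[0..3]=19, sum[0..4]=17 -> [0, 6, 13, 19, 17] (max |s|=19)
Stage 3 (ABS): |0|=0, |6|=6, |13|=13, |19|=19, |17|=17 -> [0, 6, 13, 19, 17] (max |s|=19)
Stage 4 (CLIP -5 3): clip(0,-5,3)=0, clip(6,-5,3)=3, clip(13,-5,3)=3, clip(19,-5,3)=3, clip(17,-5,3)=3 -> [0, 3, 3, 3, 3] (max |s|=3)
Overall max amplitude: 19

Answer: 19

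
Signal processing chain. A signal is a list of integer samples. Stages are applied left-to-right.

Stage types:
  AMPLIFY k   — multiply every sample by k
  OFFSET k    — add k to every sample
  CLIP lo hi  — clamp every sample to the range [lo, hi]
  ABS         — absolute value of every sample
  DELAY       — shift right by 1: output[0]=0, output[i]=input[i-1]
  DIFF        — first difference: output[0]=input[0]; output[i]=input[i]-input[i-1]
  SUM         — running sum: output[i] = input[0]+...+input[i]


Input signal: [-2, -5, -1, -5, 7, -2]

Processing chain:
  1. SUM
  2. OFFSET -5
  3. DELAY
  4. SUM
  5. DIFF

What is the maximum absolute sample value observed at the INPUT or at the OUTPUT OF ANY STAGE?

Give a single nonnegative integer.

Input: [-2, -5, -1, -5, 7, -2] (max |s|=7)
Stage 1 (SUM): sum[0..0]=-2, sum[0..1]=-7, sum[0..2]=-8, sum[0..3]=-13, sum[0..4]=-6, sum[0..5]=-8 -> [-2, -7, -8, -13, -6, -8] (max |s|=13)
Stage 2 (OFFSET -5): -2+-5=-7, -7+-5=-12, -8+-5=-13, -13+-5=-18, -6+-5=-11, -8+-5=-13 -> [-7, -12, -13, -18, -11, -13] (max |s|=18)
Stage 3 (DELAY): [0, -7, -12, -13, -18, -11] = [0, -7, -12, -13, -18, -11] -> [0, -7, -12, -13, -18, -11] (max |s|=18)
Stage 4 (SUM): sum[0..0]=0, sum[0..1]=-7, sum[0..2]=-19, sum[0..3]=-32, sum[0..4]=-50, sum[0..5]=-61 -> [0, -7, -19, -32, -50, -61] (max |s|=61)
Stage 5 (DIFF): s[0]=0, -7-0=-7, -19--7=-12, -32--19=-13, -50--32=-18, -61--50=-11 -> [0, -7, -12, -13, -18, -11] (max |s|=18)
Overall max amplitude: 61

Answer: 61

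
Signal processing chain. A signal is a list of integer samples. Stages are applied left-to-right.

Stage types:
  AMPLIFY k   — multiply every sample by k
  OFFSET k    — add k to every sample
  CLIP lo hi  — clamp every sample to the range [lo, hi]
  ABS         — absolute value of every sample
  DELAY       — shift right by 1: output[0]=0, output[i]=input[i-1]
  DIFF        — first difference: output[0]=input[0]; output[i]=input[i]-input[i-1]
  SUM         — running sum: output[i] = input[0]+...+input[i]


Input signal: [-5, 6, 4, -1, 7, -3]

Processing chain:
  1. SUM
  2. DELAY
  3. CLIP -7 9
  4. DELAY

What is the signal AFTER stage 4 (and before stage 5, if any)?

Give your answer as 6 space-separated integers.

Input: [-5, 6, 4, -1, 7, -3]
Stage 1 (SUM): sum[0..0]=-5, sum[0..1]=1, sum[0..2]=5, sum[0..3]=4, sum[0..4]=11, sum[0..5]=8 -> [-5, 1, 5, 4, 11, 8]
Stage 2 (DELAY): [0, -5, 1, 5, 4, 11] = [0, -5, 1, 5, 4, 11] -> [0, -5, 1, 5, 4, 11]
Stage 3 (CLIP -7 9): clip(0,-7,9)=0, clip(-5,-7,9)=-5, clip(1,-7,9)=1, clip(5,-7,9)=5, clip(4,-7,9)=4, clip(11,-7,9)=9 -> [0, -5, 1, 5, 4, 9]
Stage 4 (DELAY): [0, 0, -5, 1, 5, 4] = [0, 0, -5, 1, 5, 4] -> [0, 0, -5, 1, 5, 4]

Answer: 0 0 -5 1 5 4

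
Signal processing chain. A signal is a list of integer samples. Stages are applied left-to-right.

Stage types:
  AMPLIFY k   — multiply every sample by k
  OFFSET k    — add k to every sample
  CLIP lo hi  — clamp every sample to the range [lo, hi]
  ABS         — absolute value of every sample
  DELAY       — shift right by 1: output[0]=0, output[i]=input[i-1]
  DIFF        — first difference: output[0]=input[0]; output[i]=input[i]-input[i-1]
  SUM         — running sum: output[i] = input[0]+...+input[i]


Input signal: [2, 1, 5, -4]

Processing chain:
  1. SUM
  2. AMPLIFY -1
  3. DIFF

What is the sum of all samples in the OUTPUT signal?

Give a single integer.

Answer: -4

Derivation:
Input: [2, 1, 5, -4]
Stage 1 (SUM): sum[0..0]=2, sum[0..1]=3, sum[0..2]=8, sum[0..3]=4 -> [2, 3, 8, 4]
Stage 2 (AMPLIFY -1): 2*-1=-2, 3*-1=-3, 8*-1=-8, 4*-1=-4 -> [-2, -3, -8, -4]
Stage 3 (DIFF): s[0]=-2, -3--2=-1, -8--3=-5, -4--8=4 -> [-2, -1, -5, 4]
Output sum: -4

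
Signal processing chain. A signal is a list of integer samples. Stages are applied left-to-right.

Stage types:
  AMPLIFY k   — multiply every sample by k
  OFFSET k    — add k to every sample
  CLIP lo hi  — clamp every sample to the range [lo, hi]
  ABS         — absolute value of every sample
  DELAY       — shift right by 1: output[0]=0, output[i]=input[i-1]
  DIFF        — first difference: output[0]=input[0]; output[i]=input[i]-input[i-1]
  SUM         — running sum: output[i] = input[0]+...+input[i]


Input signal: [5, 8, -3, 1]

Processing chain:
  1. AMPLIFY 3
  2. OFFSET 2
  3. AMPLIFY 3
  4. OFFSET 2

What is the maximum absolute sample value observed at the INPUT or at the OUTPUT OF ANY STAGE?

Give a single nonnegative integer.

Input: [5, 8, -3, 1] (max |s|=8)
Stage 1 (AMPLIFY 3): 5*3=15, 8*3=24, -3*3=-9, 1*3=3 -> [15, 24, -9, 3] (max |s|=24)
Stage 2 (OFFSET 2): 15+2=17, 24+2=26, -9+2=-7, 3+2=5 -> [17, 26, -7, 5] (max |s|=26)
Stage 3 (AMPLIFY 3): 17*3=51, 26*3=78, -7*3=-21, 5*3=15 -> [51, 78, -21, 15] (max |s|=78)
Stage 4 (OFFSET 2): 51+2=53, 78+2=80, -21+2=-19, 15+2=17 -> [53, 80, -19, 17] (max |s|=80)
Overall max amplitude: 80

Answer: 80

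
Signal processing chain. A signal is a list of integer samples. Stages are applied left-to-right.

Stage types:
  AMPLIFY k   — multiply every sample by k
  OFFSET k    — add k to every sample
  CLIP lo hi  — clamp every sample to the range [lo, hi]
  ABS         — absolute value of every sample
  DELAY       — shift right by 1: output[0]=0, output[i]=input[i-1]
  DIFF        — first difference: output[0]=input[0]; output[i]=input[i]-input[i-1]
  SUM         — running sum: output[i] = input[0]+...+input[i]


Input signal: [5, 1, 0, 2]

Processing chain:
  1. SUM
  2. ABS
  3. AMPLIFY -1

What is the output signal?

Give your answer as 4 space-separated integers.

Input: [5, 1, 0, 2]
Stage 1 (SUM): sum[0..0]=5, sum[0..1]=6, sum[0..2]=6, sum[0..3]=8 -> [5, 6, 6, 8]
Stage 2 (ABS): |5|=5, |6|=6, |6|=6, |8|=8 -> [5, 6, 6, 8]
Stage 3 (AMPLIFY -1): 5*-1=-5, 6*-1=-6, 6*-1=-6, 8*-1=-8 -> [-5, -6, -6, -8]

Answer: -5 -6 -6 -8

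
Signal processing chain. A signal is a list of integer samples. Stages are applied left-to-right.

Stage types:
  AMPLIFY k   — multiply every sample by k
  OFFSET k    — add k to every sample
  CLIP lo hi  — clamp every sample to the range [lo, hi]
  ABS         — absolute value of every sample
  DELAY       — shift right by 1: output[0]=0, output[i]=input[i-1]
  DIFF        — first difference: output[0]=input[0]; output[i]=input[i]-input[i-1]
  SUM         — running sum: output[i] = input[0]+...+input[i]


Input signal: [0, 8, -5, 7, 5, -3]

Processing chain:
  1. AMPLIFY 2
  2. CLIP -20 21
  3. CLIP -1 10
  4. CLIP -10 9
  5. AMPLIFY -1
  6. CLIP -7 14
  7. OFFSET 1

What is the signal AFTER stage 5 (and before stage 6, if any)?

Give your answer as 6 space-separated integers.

Answer: 0 -9 1 -9 -9 1

Derivation:
Input: [0, 8, -5, 7, 5, -3]
Stage 1 (AMPLIFY 2): 0*2=0, 8*2=16, -5*2=-10, 7*2=14, 5*2=10, -3*2=-6 -> [0, 16, -10, 14, 10, -6]
Stage 2 (CLIP -20 21): clip(0,-20,21)=0, clip(16,-20,21)=16, clip(-10,-20,21)=-10, clip(14,-20,21)=14, clip(10,-20,21)=10, clip(-6,-20,21)=-6 -> [0, 16, -10, 14, 10, -6]
Stage 3 (CLIP -1 10): clip(0,-1,10)=0, clip(16,-1,10)=10, clip(-10,-1,10)=-1, clip(14,-1,10)=10, clip(10,-1,10)=10, clip(-6,-1,10)=-1 -> [0, 10, -1, 10, 10, -1]
Stage 4 (CLIP -10 9): clip(0,-10,9)=0, clip(10,-10,9)=9, clip(-1,-10,9)=-1, clip(10,-10,9)=9, clip(10,-10,9)=9, clip(-1,-10,9)=-1 -> [0, 9, -1, 9, 9, -1]
Stage 5 (AMPLIFY -1): 0*-1=0, 9*-1=-9, -1*-1=1, 9*-1=-9, 9*-1=-9, -1*-1=1 -> [0, -9, 1, -9, -9, 1]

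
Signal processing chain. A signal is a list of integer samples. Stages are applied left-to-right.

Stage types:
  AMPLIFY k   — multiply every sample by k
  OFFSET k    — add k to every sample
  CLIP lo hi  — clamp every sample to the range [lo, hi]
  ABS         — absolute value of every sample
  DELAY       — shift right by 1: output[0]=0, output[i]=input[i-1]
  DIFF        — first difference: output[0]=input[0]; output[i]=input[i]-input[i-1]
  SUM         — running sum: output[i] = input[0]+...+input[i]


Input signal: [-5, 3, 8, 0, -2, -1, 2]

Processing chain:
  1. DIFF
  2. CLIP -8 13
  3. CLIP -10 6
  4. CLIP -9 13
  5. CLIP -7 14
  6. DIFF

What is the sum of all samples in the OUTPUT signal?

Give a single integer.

Answer: 3

Derivation:
Input: [-5, 3, 8, 0, -2, -1, 2]
Stage 1 (DIFF): s[0]=-5, 3--5=8, 8-3=5, 0-8=-8, -2-0=-2, -1--2=1, 2--1=3 -> [-5, 8, 5, -8, -2, 1, 3]
Stage 2 (CLIP -8 13): clip(-5,-8,13)=-5, clip(8,-8,13)=8, clip(5,-8,13)=5, clip(-8,-8,13)=-8, clip(-2,-8,13)=-2, clip(1,-8,13)=1, clip(3,-8,13)=3 -> [-5, 8, 5, -8, -2, 1, 3]
Stage 3 (CLIP -10 6): clip(-5,-10,6)=-5, clip(8,-10,6)=6, clip(5,-10,6)=5, clip(-8,-10,6)=-8, clip(-2,-10,6)=-2, clip(1,-10,6)=1, clip(3,-10,6)=3 -> [-5, 6, 5, -8, -2, 1, 3]
Stage 4 (CLIP -9 13): clip(-5,-9,13)=-5, clip(6,-9,13)=6, clip(5,-9,13)=5, clip(-8,-9,13)=-8, clip(-2,-9,13)=-2, clip(1,-9,13)=1, clip(3,-9,13)=3 -> [-5, 6, 5, -8, -2, 1, 3]
Stage 5 (CLIP -7 14): clip(-5,-7,14)=-5, clip(6,-7,14)=6, clip(5,-7,14)=5, clip(-8,-7,14)=-7, clip(-2,-7,14)=-2, clip(1,-7,14)=1, clip(3,-7,14)=3 -> [-5, 6, 5, -7, -2, 1, 3]
Stage 6 (DIFF): s[0]=-5, 6--5=11, 5-6=-1, -7-5=-12, -2--7=5, 1--2=3, 3-1=2 -> [-5, 11, -1, -12, 5, 3, 2]
Output sum: 3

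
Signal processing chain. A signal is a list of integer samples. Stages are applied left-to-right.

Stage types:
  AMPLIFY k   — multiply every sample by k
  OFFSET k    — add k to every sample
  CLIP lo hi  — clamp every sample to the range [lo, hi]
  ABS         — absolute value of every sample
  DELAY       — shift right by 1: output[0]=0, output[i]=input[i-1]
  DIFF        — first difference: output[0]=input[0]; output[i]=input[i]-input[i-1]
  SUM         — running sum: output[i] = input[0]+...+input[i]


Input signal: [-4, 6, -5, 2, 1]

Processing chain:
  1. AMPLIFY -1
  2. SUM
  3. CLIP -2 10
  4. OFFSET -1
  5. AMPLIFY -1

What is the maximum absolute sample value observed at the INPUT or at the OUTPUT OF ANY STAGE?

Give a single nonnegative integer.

Answer: 6

Derivation:
Input: [-4, 6, -5, 2, 1] (max |s|=6)
Stage 1 (AMPLIFY -1): -4*-1=4, 6*-1=-6, -5*-1=5, 2*-1=-2, 1*-1=-1 -> [4, -6, 5, -2, -1] (max |s|=6)
Stage 2 (SUM): sum[0..0]=4, sum[0..1]=-2, sum[0..2]=3, sum[0..3]=1, sum[0..4]=0 -> [4, -2, 3, 1, 0] (max |s|=4)
Stage 3 (CLIP -2 10): clip(4,-2,10)=4, clip(-2,-2,10)=-2, clip(3,-2,10)=3, clip(1,-2,10)=1, clip(0,-2,10)=0 -> [4, -2, 3, 1, 0] (max |s|=4)
Stage 4 (OFFSET -1): 4+-1=3, -2+-1=-3, 3+-1=2, 1+-1=0, 0+-1=-1 -> [3, -3, 2, 0, -1] (max |s|=3)
Stage 5 (AMPLIFY -1): 3*-1=-3, -3*-1=3, 2*-1=-2, 0*-1=0, -1*-1=1 -> [-3, 3, -2, 0, 1] (max |s|=3)
Overall max amplitude: 6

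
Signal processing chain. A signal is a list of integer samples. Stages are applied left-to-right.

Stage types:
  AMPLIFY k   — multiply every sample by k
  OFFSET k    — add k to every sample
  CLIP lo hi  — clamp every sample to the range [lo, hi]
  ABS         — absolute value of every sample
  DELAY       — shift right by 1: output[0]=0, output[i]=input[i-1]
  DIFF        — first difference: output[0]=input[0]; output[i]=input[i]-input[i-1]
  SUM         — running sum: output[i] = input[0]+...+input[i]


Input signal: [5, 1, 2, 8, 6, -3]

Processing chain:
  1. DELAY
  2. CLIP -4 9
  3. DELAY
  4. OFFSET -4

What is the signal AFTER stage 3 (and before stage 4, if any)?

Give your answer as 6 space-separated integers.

Input: [5, 1, 2, 8, 6, -3]
Stage 1 (DELAY): [0, 5, 1, 2, 8, 6] = [0, 5, 1, 2, 8, 6] -> [0, 5, 1, 2, 8, 6]
Stage 2 (CLIP -4 9): clip(0,-4,9)=0, clip(5,-4,9)=5, clip(1,-4,9)=1, clip(2,-4,9)=2, clip(8,-4,9)=8, clip(6,-4,9)=6 -> [0, 5, 1, 2, 8, 6]
Stage 3 (DELAY): [0, 0, 5, 1, 2, 8] = [0, 0, 5, 1, 2, 8] -> [0, 0, 5, 1, 2, 8]

Answer: 0 0 5 1 2 8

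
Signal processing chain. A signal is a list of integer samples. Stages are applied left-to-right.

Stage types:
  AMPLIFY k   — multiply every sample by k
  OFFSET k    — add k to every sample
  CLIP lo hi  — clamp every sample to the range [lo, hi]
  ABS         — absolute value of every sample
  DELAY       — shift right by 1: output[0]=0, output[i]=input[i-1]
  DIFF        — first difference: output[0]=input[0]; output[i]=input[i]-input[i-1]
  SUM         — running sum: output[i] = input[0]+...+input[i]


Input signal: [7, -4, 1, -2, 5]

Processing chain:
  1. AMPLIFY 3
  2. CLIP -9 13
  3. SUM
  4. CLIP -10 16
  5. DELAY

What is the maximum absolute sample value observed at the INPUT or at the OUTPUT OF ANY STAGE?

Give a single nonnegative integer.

Answer: 21

Derivation:
Input: [7, -4, 1, -2, 5] (max |s|=7)
Stage 1 (AMPLIFY 3): 7*3=21, -4*3=-12, 1*3=3, -2*3=-6, 5*3=15 -> [21, -12, 3, -6, 15] (max |s|=21)
Stage 2 (CLIP -9 13): clip(21,-9,13)=13, clip(-12,-9,13)=-9, clip(3,-9,13)=3, clip(-6,-9,13)=-6, clip(15,-9,13)=13 -> [13, -9, 3, -6, 13] (max |s|=13)
Stage 3 (SUM): sum[0..0]=13, sum[0..1]=4, sum[0..2]=7, sum[0..3]=1, sum[0..4]=14 -> [13, 4, 7, 1, 14] (max |s|=14)
Stage 4 (CLIP -10 16): clip(13,-10,16)=13, clip(4,-10,16)=4, clip(7,-10,16)=7, clip(1,-10,16)=1, clip(14,-10,16)=14 -> [13, 4, 7, 1, 14] (max |s|=14)
Stage 5 (DELAY): [0, 13, 4, 7, 1] = [0, 13, 4, 7, 1] -> [0, 13, 4, 7, 1] (max |s|=13)
Overall max amplitude: 21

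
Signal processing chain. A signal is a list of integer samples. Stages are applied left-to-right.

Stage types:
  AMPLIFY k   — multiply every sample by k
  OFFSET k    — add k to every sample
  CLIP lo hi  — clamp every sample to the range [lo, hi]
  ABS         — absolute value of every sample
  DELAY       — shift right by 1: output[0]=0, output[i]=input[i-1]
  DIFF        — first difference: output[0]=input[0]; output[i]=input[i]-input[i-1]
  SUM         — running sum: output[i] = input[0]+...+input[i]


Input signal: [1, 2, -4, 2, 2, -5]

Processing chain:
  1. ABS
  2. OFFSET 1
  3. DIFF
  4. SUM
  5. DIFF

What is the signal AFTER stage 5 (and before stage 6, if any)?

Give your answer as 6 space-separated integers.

Input: [1, 2, -4, 2, 2, -5]
Stage 1 (ABS): |1|=1, |2|=2, |-4|=4, |2|=2, |2|=2, |-5|=5 -> [1, 2, 4, 2, 2, 5]
Stage 2 (OFFSET 1): 1+1=2, 2+1=3, 4+1=5, 2+1=3, 2+1=3, 5+1=6 -> [2, 3, 5, 3, 3, 6]
Stage 3 (DIFF): s[0]=2, 3-2=1, 5-3=2, 3-5=-2, 3-3=0, 6-3=3 -> [2, 1, 2, -2, 0, 3]
Stage 4 (SUM): sum[0..0]=2, sum[0..1]=3, sum[0..2]=5, sum[0..3]=3, sum[0..4]=3, sum[0..5]=6 -> [2, 3, 5, 3, 3, 6]
Stage 5 (DIFF): s[0]=2, 3-2=1, 5-3=2, 3-5=-2, 3-3=0, 6-3=3 -> [2, 1, 2, -2, 0, 3]

Answer: 2 1 2 -2 0 3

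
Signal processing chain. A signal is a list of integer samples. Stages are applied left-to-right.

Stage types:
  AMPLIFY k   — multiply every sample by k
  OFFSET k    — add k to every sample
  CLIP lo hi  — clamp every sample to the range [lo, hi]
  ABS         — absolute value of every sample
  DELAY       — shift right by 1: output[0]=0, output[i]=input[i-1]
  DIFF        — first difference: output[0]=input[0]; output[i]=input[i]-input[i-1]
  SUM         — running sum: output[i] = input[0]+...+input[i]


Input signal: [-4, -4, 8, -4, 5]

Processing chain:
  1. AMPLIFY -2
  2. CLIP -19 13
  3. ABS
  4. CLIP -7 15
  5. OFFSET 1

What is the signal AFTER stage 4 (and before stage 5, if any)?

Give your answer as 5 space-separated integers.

Answer: 8 8 15 8 10

Derivation:
Input: [-4, -4, 8, -4, 5]
Stage 1 (AMPLIFY -2): -4*-2=8, -4*-2=8, 8*-2=-16, -4*-2=8, 5*-2=-10 -> [8, 8, -16, 8, -10]
Stage 2 (CLIP -19 13): clip(8,-19,13)=8, clip(8,-19,13)=8, clip(-16,-19,13)=-16, clip(8,-19,13)=8, clip(-10,-19,13)=-10 -> [8, 8, -16, 8, -10]
Stage 3 (ABS): |8|=8, |8|=8, |-16|=16, |8|=8, |-10|=10 -> [8, 8, 16, 8, 10]
Stage 4 (CLIP -7 15): clip(8,-7,15)=8, clip(8,-7,15)=8, clip(16,-7,15)=15, clip(8,-7,15)=8, clip(10,-7,15)=10 -> [8, 8, 15, 8, 10]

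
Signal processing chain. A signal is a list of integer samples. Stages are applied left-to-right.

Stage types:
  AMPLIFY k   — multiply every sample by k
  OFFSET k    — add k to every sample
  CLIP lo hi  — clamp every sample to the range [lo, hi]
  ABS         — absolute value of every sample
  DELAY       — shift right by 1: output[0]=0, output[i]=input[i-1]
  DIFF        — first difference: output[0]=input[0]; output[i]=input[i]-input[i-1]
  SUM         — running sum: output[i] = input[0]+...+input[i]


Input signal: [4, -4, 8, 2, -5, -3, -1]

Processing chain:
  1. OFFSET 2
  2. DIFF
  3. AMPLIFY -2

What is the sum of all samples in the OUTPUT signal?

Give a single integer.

Input: [4, -4, 8, 2, -5, -3, -1]
Stage 1 (OFFSET 2): 4+2=6, -4+2=-2, 8+2=10, 2+2=4, -5+2=-3, -3+2=-1, -1+2=1 -> [6, -2, 10, 4, -3, -1, 1]
Stage 2 (DIFF): s[0]=6, -2-6=-8, 10--2=12, 4-10=-6, -3-4=-7, -1--3=2, 1--1=2 -> [6, -8, 12, -6, -7, 2, 2]
Stage 3 (AMPLIFY -2): 6*-2=-12, -8*-2=16, 12*-2=-24, -6*-2=12, -7*-2=14, 2*-2=-4, 2*-2=-4 -> [-12, 16, -24, 12, 14, -4, -4]
Output sum: -2

Answer: -2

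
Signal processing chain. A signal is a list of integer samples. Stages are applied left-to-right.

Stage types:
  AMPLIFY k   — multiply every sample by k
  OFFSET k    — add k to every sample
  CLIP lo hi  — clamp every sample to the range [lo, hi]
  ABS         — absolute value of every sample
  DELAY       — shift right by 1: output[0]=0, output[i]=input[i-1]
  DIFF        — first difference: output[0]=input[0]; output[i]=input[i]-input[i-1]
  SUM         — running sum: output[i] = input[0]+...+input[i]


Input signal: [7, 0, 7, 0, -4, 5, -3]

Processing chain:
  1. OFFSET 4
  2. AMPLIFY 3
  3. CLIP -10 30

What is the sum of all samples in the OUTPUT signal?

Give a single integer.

Input: [7, 0, 7, 0, -4, 5, -3]
Stage 1 (OFFSET 4): 7+4=11, 0+4=4, 7+4=11, 0+4=4, -4+4=0, 5+4=9, -3+4=1 -> [11, 4, 11, 4, 0, 9, 1]
Stage 2 (AMPLIFY 3): 11*3=33, 4*3=12, 11*3=33, 4*3=12, 0*3=0, 9*3=27, 1*3=3 -> [33, 12, 33, 12, 0, 27, 3]
Stage 3 (CLIP -10 30): clip(33,-10,30)=30, clip(12,-10,30)=12, clip(33,-10,30)=30, clip(12,-10,30)=12, clip(0,-10,30)=0, clip(27,-10,30)=27, clip(3,-10,30)=3 -> [30, 12, 30, 12, 0, 27, 3]
Output sum: 114

Answer: 114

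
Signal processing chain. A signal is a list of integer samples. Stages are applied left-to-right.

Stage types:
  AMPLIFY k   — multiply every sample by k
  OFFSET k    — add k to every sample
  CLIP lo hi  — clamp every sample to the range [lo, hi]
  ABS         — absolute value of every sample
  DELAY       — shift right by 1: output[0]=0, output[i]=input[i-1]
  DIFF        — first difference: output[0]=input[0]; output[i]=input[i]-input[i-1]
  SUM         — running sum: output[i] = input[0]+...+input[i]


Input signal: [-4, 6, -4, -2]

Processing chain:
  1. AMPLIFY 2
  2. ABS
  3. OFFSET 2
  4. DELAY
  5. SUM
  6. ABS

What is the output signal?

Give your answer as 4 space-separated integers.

Answer: 0 10 24 34

Derivation:
Input: [-4, 6, -4, -2]
Stage 1 (AMPLIFY 2): -4*2=-8, 6*2=12, -4*2=-8, -2*2=-4 -> [-8, 12, -8, -4]
Stage 2 (ABS): |-8|=8, |12|=12, |-8|=8, |-4|=4 -> [8, 12, 8, 4]
Stage 3 (OFFSET 2): 8+2=10, 12+2=14, 8+2=10, 4+2=6 -> [10, 14, 10, 6]
Stage 4 (DELAY): [0, 10, 14, 10] = [0, 10, 14, 10] -> [0, 10, 14, 10]
Stage 5 (SUM): sum[0..0]=0, sum[0..1]=10, sum[0..2]=24, sum[0..3]=34 -> [0, 10, 24, 34]
Stage 6 (ABS): |0|=0, |10|=10, |24|=24, |34|=34 -> [0, 10, 24, 34]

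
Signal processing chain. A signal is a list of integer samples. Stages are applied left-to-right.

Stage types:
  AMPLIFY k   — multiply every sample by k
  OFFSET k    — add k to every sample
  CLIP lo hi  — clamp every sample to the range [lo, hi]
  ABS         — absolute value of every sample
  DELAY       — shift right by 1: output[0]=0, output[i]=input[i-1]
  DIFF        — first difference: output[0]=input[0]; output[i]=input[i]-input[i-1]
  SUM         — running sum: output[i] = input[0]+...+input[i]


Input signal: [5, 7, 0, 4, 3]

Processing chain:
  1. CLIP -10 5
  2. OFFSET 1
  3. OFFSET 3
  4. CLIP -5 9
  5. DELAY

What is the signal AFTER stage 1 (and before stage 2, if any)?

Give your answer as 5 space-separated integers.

Input: [5, 7, 0, 4, 3]
Stage 1 (CLIP -10 5): clip(5,-10,5)=5, clip(7,-10,5)=5, clip(0,-10,5)=0, clip(4,-10,5)=4, clip(3,-10,5)=3 -> [5, 5, 0, 4, 3]

Answer: 5 5 0 4 3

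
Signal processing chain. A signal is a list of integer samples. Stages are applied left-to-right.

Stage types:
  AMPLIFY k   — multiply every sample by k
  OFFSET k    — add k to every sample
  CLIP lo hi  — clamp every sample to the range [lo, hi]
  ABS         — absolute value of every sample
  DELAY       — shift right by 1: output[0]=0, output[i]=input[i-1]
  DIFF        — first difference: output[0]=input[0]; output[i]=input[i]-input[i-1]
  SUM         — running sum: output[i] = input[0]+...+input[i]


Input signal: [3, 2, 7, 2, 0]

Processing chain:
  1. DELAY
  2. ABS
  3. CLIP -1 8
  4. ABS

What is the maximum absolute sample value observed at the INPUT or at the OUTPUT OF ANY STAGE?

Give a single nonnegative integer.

Answer: 7

Derivation:
Input: [3, 2, 7, 2, 0] (max |s|=7)
Stage 1 (DELAY): [0, 3, 2, 7, 2] = [0, 3, 2, 7, 2] -> [0, 3, 2, 7, 2] (max |s|=7)
Stage 2 (ABS): |0|=0, |3|=3, |2|=2, |7|=7, |2|=2 -> [0, 3, 2, 7, 2] (max |s|=7)
Stage 3 (CLIP -1 8): clip(0,-1,8)=0, clip(3,-1,8)=3, clip(2,-1,8)=2, clip(7,-1,8)=7, clip(2,-1,8)=2 -> [0, 3, 2, 7, 2] (max |s|=7)
Stage 4 (ABS): |0|=0, |3|=3, |2|=2, |7|=7, |2|=2 -> [0, 3, 2, 7, 2] (max |s|=7)
Overall max amplitude: 7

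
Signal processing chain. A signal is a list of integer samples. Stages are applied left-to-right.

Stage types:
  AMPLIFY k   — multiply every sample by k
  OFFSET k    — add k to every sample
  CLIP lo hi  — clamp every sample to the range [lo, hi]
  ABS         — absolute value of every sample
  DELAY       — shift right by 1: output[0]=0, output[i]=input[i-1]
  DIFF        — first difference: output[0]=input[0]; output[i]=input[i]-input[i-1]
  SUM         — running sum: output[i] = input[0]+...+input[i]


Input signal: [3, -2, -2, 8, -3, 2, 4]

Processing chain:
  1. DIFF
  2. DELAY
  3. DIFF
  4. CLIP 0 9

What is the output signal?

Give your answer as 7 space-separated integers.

Input: [3, -2, -2, 8, -3, 2, 4]
Stage 1 (DIFF): s[0]=3, -2-3=-5, -2--2=0, 8--2=10, -3-8=-11, 2--3=5, 4-2=2 -> [3, -5, 0, 10, -11, 5, 2]
Stage 2 (DELAY): [0, 3, -5, 0, 10, -11, 5] = [0, 3, -5, 0, 10, -11, 5] -> [0, 3, -5, 0, 10, -11, 5]
Stage 3 (DIFF): s[0]=0, 3-0=3, -5-3=-8, 0--5=5, 10-0=10, -11-10=-21, 5--11=16 -> [0, 3, -8, 5, 10, -21, 16]
Stage 4 (CLIP 0 9): clip(0,0,9)=0, clip(3,0,9)=3, clip(-8,0,9)=0, clip(5,0,9)=5, clip(10,0,9)=9, clip(-21,0,9)=0, clip(16,0,9)=9 -> [0, 3, 0, 5, 9, 0, 9]

Answer: 0 3 0 5 9 0 9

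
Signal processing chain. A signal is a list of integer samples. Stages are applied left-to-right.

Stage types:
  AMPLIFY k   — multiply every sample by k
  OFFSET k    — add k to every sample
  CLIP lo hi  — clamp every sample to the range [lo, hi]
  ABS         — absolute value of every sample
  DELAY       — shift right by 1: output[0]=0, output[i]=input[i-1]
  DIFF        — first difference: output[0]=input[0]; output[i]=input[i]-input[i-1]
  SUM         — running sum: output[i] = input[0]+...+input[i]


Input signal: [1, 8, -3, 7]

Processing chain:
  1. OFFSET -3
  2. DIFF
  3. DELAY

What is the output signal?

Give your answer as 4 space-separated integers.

Answer: 0 -2 7 -11

Derivation:
Input: [1, 8, -3, 7]
Stage 1 (OFFSET -3): 1+-3=-2, 8+-3=5, -3+-3=-6, 7+-3=4 -> [-2, 5, -6, 4]
Stage 2 (DIFF): s[0]=-2, 5--2=7, -6-5=-11, 4--6=10 -> [-2, 7, -11, 10]
Stage 3 (DELAY): [0, -2, 7, -11] = [0, -2, 7, -11] -> [0, -2, 7, -11]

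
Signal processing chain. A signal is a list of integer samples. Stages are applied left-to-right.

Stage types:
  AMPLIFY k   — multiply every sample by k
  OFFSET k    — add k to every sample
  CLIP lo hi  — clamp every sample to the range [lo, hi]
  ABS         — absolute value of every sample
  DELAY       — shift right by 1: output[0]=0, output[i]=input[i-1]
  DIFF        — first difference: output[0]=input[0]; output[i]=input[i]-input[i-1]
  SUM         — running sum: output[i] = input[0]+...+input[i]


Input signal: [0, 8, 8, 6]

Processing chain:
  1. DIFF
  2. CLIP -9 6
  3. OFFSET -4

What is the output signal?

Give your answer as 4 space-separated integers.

Answer: -4 2 -4 -6

Derivation:
Input: [0, 8, 8, 6]
Stage 1 (DIFF): s[0]=0, 8-0=8, 8-8=0, 6-8=-2 -> [0, 8, 0, -2]
Stage 2 (CLIP -9 6): clip(0,-9,6)=0, clip(8,-9,6)=6, clip(0,-9,6)=0, clip(-2,-9,6)=-2 -> [0, 6, 0, -2]
Stage 3 (OFFSET -4): 0+-4=-4, 6+-4=2, 0+-4=-4, -2+-4=-6 -> [-4, 2, -4, -6]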